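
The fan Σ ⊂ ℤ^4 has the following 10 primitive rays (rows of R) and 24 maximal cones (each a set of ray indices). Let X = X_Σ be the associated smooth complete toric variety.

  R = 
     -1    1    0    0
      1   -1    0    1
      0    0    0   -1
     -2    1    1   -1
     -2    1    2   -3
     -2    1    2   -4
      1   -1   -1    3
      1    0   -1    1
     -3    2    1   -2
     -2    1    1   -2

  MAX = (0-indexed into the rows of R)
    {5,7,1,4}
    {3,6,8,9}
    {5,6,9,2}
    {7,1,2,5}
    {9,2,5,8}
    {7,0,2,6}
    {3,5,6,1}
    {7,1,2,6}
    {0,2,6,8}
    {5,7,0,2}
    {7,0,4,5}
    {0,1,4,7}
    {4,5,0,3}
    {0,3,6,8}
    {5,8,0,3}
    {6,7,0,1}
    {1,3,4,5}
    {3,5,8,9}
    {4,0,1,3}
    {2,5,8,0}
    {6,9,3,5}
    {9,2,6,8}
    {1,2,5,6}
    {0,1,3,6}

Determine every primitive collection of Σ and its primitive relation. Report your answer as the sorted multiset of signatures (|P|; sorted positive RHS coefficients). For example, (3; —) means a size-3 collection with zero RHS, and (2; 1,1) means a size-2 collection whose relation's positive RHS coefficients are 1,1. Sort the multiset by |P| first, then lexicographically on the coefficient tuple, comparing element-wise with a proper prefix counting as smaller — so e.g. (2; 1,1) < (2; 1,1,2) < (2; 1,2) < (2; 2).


Δ(Σ) — 10 vertices, 16 min non-faces:

  P = {0,9}:  v_{0} + v_{9} = v_{8} — sig = (2; 1)
  P = {1,8}:  v_{1} + v_{8} = v_{3} — sig = (2; 1)
  P = {2,3}:  v_{2} + v_{3} = v_{9} — sig = (2; 1)
  P = {2,4}:  v_{2} + v_{4} = v_{5} — sig = (2; 1)
  P = {3,7}:  v_{3} + v_{7} = v_{0} — sig = (2; 1)
  P = {1,9}:  v_{1} + v_{9} = v_{5} + v_{6} — sig = (2; 1,1)
  P = {4,6}:  v_{4} + v_{6} = v_{1} + v_{3} — sig = (2; 1,1)
  P = {4,9}:  v_{4} + v_{9} = v_{3} + v_{5} — sig = (2; 1,1)
  P = {7,9}:  v_{7} + v_{9} = v_{0} + v_{2} — sig = (2; 1,1)
  P = {4,8}:  v_{4} + v_{8} = v_{0} + v_{3} + v_{5} — sig = (2; 1,1,1)
  P = {7,8}:  v_{7} + v_{8} = 2·v_{0} + v_{2} — sig = (2; 1,2)
  P = {0,1,2}:  v_{0} + v_{1} + v_{2} = 0 — sig = (3; —)
  P = {5,6,7}:  v_{5} + v_{6} + v_{7} = 0 — sig = (3; —)
  P = {0,1,5}:  v_{0} + v_{1} + v_{5} = v_{4} — sig = (3; 1)
  P = {0,5,6}:  v_{0} + v_{5} + v_{6} = v_{3} — sig = (3; 1)
  P = {5,6,8}:  v_{5} + v_{6} + v_{8} = v_{3} + v_{9} — sig = (3; 1,1)

Sorted signature multiset PRS(X):
    (2; 1)
    (2; 1)
    (2; 1)
    (2; 1)
    (2; 1)
    (2; 1,1)
    (2; 1,1)
    (2; 1,1)
    (2; 1,1)
    (2; 1,1,1)
    (2; 1,2)
    (3; —)
    (3; —)
    (3; 1)
    (3; 1)
    (3; 1,1)


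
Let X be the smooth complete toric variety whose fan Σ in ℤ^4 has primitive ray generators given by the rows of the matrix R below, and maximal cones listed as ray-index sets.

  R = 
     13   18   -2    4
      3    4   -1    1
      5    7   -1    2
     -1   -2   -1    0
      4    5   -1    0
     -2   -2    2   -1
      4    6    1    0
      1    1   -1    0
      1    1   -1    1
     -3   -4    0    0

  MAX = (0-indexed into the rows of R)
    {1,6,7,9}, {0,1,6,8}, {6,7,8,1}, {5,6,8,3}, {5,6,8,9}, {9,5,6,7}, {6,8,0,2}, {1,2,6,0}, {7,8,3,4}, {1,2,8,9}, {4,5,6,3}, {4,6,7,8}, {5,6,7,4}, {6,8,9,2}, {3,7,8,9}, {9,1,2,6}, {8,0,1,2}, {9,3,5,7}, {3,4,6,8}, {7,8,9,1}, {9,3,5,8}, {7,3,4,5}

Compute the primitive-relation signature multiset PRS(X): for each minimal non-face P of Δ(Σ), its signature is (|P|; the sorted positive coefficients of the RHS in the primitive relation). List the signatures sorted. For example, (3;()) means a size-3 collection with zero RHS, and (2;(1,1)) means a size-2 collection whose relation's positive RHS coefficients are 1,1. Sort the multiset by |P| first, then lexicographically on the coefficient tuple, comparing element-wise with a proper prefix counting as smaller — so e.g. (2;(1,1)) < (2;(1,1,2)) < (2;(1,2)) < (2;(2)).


20 collections generate NE(X_Σ); each relation:

  P={4,9}:  v_{4} + v_{9} = v_{7}  →  sig = (2;(1))
  P={1,3}:  v_{1} + v_{3} = v_{7} + v_{8}  →  sig = (2;(1,1))
  P={1,5}:  v_{1} + v_{5} = v_{6} + v_{9}  →  sig = (2;(1,1))
  P={2,3}:  v_{2} + v_{3} = v_{1} + v_{8}  →  sig = (2;(1,1))
  P={2,4}:  v_{2} + v_{4} = v_{1} + v_{6} + v_{7} + v_{8}  →  sig = (2;(1,1,1,1))
  P={0,5}:  v_{0} + v_{5} = v_{2} + 2·v_{6} + v_{8} + v_{9}  →  sig = (2;(1,1,1,2))
  P={1,4}:  v_{1} + v_{4} = v_{6} + 2·v_{7} + v_{8}  →  sig = (2;(1,1,2))
  P={0,7}:  v_{0} + v_{7} = 3·v_{1} + v_{6} + v_{8}  →  sig = (2;(1,1,3))
  P={0,3}:  v_{0} + v_{3} = 2·v_{1} + v_{6} + 2·v_{8}  →  sig = (2;(1,2,2))
  P={2,5}:  v_{2} + v_{5} = 2·v_{6} + v_{8} + 2·v_{9}  →  sig = (2;(1,2,2))
  P={0,4}:  v_{0} + v_{4} = 2·v_{1} + 2·v_{6} + v_{7} + 2·v_{8}  →  sig = (2;(1,2,2,2))
  P={0,9}:  v_{0} + v_{9} = 2·v_{2}  →  sig = (2;(2))
  P={2,7}:  v_{2} + v_{7} = 2·v_{1}  →  sig = (2;(2))
  P={3,6,9}:  v_{3} + v_{6} + v_{9} = 0  →  sig = (3;())
  P={5,7,8}:  v_{5} + v_{7} + v_{8} = 0  →  sig = (3;())
  P={3,6,7}:  v_{3} + v_{6} + v_{7} = v_{4}  →  sig = (3;(1))
  P={4,5,8}:  v_{4} + v_{5} + v_{8} = v_{3} + v_{6}  →  sig = (3;(1,1))
  P={1,2,6,8}:  v_{1} + v_{2} + v_{6} + v_{8} = v_{0}  →  sig = (4;(1))
  P={1,6,8,9}:  v_{1} + v_{6} + v_{8} + v_{9} = v_{2}  →  sig = (4;(1))
  P={6,7,8,9}:  v_{6} + v_{7} + v_{8} + v_{9} = v_{1}  →  sig = (4;(1))

Signatures (|P|; sorted positive RHS coefficients), sorted:
    |P|=2: 13 collections, coeffs (1), (1,1), (1,1), (1,1), (1,1,1,1), (1,1,1,2), (1,1,2), (1,1,3), (1,2,2), (1,2,2), (1,2,2,2), (2), (2)
    |P|=3: 4 collections, coeffs (), (), (1), (1,1)
    |P|=4: 3 collections, coeffs (1), (1), (1)


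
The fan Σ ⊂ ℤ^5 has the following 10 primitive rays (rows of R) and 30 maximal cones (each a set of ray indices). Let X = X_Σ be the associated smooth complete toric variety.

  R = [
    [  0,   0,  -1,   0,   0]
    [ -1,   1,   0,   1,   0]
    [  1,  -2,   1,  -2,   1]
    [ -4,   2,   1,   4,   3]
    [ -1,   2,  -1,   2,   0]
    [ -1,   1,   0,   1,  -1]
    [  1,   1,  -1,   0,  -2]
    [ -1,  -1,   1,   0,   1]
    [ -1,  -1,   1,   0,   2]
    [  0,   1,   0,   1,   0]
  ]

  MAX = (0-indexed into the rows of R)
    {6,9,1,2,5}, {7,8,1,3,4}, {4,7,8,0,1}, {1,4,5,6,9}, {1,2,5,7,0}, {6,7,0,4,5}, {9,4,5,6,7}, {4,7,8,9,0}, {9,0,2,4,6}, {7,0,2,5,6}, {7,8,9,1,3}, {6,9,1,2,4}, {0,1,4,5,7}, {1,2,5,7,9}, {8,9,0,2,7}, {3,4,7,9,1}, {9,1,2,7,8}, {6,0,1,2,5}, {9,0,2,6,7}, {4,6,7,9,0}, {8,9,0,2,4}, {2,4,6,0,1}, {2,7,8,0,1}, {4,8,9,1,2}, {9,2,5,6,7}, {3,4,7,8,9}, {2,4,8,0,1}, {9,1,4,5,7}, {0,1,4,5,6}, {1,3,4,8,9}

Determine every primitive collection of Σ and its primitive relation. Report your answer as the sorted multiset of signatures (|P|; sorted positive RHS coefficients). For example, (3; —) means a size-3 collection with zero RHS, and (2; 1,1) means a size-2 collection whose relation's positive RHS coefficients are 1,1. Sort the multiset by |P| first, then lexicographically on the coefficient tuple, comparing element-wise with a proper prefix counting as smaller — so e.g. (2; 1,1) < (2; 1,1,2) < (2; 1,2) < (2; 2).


Minimal non-faces — 12 found among 10 rays, 30 max cones:

  {6,8}:  v_{6} + v_{8} = 0 ; sig = (2; —)
  {5,8}:  v_{5} + v_{8} = v_{1} + v_{7} ; sig = (2; 1,1)
  {3,6}:  v_{3} + v_{6} = v_{1} + v_{4} + v_{7} + v_{9} ; sig = (2; 1,1,1,1)
  {0,3}:  v_{0} + v_{3} = 2·v_{4} + v_{7} + v_{8} ; sig = (2; 1,1,2)
  {2,3}:  v_{2} + v_{3} = v_{1} + 2·v_{8} + v_{9} ; sig = (2; 1,1,2)
  {3,5}:  v_{3} + v_{5} = 2·v_{1} + v_{4} + 2·v_{7} + v_{9} ; sig = (2; 1,1,2,2)
  {0,1,9}:  v_{0} + v_{1} + v_{9} = v_{4} ; sig = (3; 1)
  {1,6,7}:  v_{1} + v_{6} + v_{7} = v_{5} ; sig = (3; 1)
  {2,4,5}:  v_{2} + v_{4} + v_{5} = v_{1} ; sig = (3; 1)
  {2,4,7}:  v_{2} + v_{4} + v_{7} = v_{8} ; sig = (3; 1)
  {0,5,9}:  v_{0} + v_{5} + v_{9} = v_{4} + v_{6} + v_{7} ; sig = (3; 1,1,1)
  {1,4,7,8,9}:  v_{1} + v_{4} + v_{7} + v_{8} + v_{9} = v_{3} ; sig = (5; 1)

Sorted signature multiset PRS(X):
    |P|=2: 6 collections, coeffs (), (1,1), (1,1,1,1), (1,1,2), (1,1,2), (1,1,2,2)
    |P|=3: 5 collections, coeffs (1), (1), (1), (1), (1,1,1)
    |P|=5: 1 collection, coeffs (1)


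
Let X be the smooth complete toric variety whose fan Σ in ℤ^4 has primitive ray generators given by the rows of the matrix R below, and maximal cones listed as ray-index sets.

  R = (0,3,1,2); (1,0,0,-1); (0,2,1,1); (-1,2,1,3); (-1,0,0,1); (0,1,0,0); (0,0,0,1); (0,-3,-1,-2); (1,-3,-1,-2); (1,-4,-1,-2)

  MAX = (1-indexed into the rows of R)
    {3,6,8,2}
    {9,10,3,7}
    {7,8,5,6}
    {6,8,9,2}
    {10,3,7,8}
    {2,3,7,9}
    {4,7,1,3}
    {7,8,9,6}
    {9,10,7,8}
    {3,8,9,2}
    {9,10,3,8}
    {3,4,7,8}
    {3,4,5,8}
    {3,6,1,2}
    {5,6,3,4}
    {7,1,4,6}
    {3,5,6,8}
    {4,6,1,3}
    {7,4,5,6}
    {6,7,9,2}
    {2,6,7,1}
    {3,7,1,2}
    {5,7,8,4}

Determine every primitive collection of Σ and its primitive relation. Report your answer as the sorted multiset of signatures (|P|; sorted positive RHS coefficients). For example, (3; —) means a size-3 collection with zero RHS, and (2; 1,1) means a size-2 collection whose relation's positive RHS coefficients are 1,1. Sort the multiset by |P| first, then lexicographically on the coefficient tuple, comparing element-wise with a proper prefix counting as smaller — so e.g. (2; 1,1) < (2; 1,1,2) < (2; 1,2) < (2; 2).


The 18 primitive collections of Σ (r=10, n=4):

  P = {1,8}:  v_{1} + v_{8} = 0 ; sig = (2; —)
  P = {2,5}:  v_{2} + v_{5} = 0 ; sig = (2; —)
  P = {6,10}:  v_{6} + v_{10} = v_{9} ; sig = (2; 1)
  P = {1,5}:  v_{1} + v_{5} = v_{4} + v_{6} ; sig = (2; 1,1)
  P = {1,9}:  v_{1} + v_{9} = v_{2} + v_{7} ; sig = (2; 1,1)
  P = {2,4}:  v_{2} + v_{4} = v_{3} + v_{7} ; sig = (2; 1,1)
  P = {5,9}:  v_{5} + v_{9} = v_{7} + v_{8} ; sig = (2; 1,1)
  P = {1,10}:  v_{1} + v_{10} = v_{3} + v_{7} + v_{9} ; sig = (2; 1,1,1)
  P = {4,9}:  v_{4} + v_{9} = v_{3} + 2·v_{7} + v_{8} ; sig = (2; 1,1,2)
  P = {2,10}:  v_{2} + v_{10} = v_{3} + 2·v_{9} ; sig = (2; 1,2)
  P = {5,10}:  v_{5} + v_{10} = v_{3} + 2·v_{7} + 2·v_{8} ; sig = (2; 1,2,2)
  P = {4,10}:  v_{4} + v_{10} = 2·v_{3} + 3·v_{7} + 2·v_{8} ; sig = (2; 2,2,3)
  P = {2,7,8}:  v_{2} + v_{7} + v_{8} = v_{9} ; sig = (3; 1)
  P = {3,5,7}:  v_{3} + v_{5} + v_{7} = v_{4} ; sig = (3; 1)
  P = {3,6,7}:  v_{3} + v_{6} + v_{7} = v_{1} ; sig = (3; 1)
  P = {3,6,9}:  v_{3} + v_{6} + v_{9} = v_{2} ; sig = (3; 1)
  P = {4,6,8}:  v_{4} + v_{6} + v_{8} = v_{5} ; sig = (3; 1)
  P = {3,7,8,9}:  v_{3} + v_{7} + v_{8} + v_{9} = v_{10} ; sig = (4; 1)

Hence PRS(X_Σ) =
[(2; —), (2; —), (2; 1), (2; 1,1), (2; 1,1), (2; 1,1), (2; 1,1), (2; 1,1,1), (2; 1,1,2), (2; 1,2), (2; 1,2,2), (2; 2,2,3), (3; 1), (3; 1), (3; 1), (3; 1), (3; 1), (4; 1)]


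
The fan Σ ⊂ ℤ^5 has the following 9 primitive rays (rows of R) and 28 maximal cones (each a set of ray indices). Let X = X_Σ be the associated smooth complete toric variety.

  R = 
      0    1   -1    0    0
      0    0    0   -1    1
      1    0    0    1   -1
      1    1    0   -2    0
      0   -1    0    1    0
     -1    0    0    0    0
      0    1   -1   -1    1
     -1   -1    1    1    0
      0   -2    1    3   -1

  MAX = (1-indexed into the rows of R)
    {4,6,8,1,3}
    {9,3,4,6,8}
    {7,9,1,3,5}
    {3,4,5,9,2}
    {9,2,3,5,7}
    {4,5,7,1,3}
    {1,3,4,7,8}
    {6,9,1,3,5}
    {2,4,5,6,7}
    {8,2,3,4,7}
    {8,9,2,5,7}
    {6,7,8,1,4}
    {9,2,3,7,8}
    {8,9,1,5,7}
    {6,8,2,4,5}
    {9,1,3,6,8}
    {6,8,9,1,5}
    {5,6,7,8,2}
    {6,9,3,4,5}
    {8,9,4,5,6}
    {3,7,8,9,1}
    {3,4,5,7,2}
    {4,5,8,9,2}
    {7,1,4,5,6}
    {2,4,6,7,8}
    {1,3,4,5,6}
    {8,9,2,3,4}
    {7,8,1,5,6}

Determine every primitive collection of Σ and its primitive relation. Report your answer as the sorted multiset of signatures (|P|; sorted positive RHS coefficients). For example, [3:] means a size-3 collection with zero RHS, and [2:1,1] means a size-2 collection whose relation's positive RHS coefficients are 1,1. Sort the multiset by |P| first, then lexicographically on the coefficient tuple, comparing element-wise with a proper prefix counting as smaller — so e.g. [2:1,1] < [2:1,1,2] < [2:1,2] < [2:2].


10 minimal non-faces of Δ(Σ) (on 9 rays):

  P = {1,2}:  v_{1} + v_{2} = v_{7}  ⟹  sig = [2:1]
  P = {2,3,6}:  v_{2} + v_{3} + v_{6} = 0  ⟹  sig = [3:]
  P = {1,4,9}:  v_{1} + v_{4} + v_{9} = v_{3}  ⟹  sig = [3:1]
  P = {3,5,8}:  v_{3} + v_{5} + v_{8} = v_{9}  ⟹  sig = [3:1]
  P = {3,6,7}:  v_{3} + v_{6} + v_{7} = v_{1}  ⟹  sig = [3:1]
  P = {2,6,9}:  v_{2} + v_{6} + v_{9} = v_{5} + v_{8}  ⟹  sig = [3:1,1]
  P = {4,7,9}:  v_{4} + v_{7} + v_{9} = v_{2} + v_{3}  ⟹  sig = [3:1,1]
  P = {6,7,9}:  v_{6} + v_{7} + v_{9} = v_{1} + v_{5} + v_{8}  ⟹  sig = [3:1,1,1]
  P = {1,4,5,8}:  v_{1} + v_{4} + v_{5} + v_{8} = 0  ⟹  sig = [4:]
  P = {4,5,7,8}:  v_{4} + v_{5} + v_{7} + v_{8} = v_{2}  ⟹  sig = [4:1]

Sorted signature multiset PRS(X):
    |P|=2: 1 collection, coeffs (1)
    |P|=3: 7 collections, coeffs (), (1), (1), (1), (1,1), (1,1), (1,1,1)
    |P|=4: 2 collections, coeffs (), (1)


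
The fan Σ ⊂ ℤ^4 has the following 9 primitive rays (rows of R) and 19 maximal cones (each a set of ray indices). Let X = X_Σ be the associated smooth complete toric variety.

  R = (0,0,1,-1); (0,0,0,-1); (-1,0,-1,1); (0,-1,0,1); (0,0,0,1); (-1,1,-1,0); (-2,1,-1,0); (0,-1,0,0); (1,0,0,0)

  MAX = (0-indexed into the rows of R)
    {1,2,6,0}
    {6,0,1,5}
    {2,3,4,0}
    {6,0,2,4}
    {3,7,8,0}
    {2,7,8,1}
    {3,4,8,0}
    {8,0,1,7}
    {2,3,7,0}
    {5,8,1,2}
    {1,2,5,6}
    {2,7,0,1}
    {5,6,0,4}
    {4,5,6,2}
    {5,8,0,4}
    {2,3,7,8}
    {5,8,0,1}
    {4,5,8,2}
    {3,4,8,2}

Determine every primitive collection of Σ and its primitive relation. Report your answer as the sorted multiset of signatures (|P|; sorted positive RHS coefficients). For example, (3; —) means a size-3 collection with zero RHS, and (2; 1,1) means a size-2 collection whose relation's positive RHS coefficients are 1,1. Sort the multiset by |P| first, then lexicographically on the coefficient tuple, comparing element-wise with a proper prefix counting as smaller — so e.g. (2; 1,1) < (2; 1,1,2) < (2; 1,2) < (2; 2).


Primitive collections (10):

  • {1,4}:  v_{1} + v_{4} = 0  ⟹  sig = (2; —)
  • {1,3}:  v_{1} + v_{3} = v_{7}  ⟹  sig = (2; 1)
  • {3,5}:  v_{3} + v_{5} = v_{2}  ⟹  sig = (2; 1)
  • {4,7}:  v_{4} + v_{7} = v_{3}  ⟹  sig = (2; 1)
  • {6,8}:  v_{6} + v_{8} = v_{5}  ⟹  sig = (2; 1)
  • {5,7}:  v_{5} + v_{7} = v_{1} + v_{2}  ⟹  sig = (2; 1,1)
  • {6,7}:  v_{6} + v_{7} = v_{0} + v_{1} + 2·v_{2}  ⟹  sig = (2; 1,1,2)
  • {3,6}:  v_{3} + v_{6} = v_{0} + 2·v_{2}  ⟹  sig = (2; 1,2)
  • {0,2,8}:  v_{0} + v_{2} + v_{8} = 0  ⟹  sig = (3; —)
  • {0,2,5}:  v_{0} + v_{2} + v_{5} = v_{6}  ⟹  sig = (3; 1)

Hence PRS(X_Σ) =
    |P|=2: 8 collections, coeffs (), (1), (1), (1), (1), (1,1), (1,1,2), (1,2)
    |P|=3: 2 collections, coeffs (), (1)


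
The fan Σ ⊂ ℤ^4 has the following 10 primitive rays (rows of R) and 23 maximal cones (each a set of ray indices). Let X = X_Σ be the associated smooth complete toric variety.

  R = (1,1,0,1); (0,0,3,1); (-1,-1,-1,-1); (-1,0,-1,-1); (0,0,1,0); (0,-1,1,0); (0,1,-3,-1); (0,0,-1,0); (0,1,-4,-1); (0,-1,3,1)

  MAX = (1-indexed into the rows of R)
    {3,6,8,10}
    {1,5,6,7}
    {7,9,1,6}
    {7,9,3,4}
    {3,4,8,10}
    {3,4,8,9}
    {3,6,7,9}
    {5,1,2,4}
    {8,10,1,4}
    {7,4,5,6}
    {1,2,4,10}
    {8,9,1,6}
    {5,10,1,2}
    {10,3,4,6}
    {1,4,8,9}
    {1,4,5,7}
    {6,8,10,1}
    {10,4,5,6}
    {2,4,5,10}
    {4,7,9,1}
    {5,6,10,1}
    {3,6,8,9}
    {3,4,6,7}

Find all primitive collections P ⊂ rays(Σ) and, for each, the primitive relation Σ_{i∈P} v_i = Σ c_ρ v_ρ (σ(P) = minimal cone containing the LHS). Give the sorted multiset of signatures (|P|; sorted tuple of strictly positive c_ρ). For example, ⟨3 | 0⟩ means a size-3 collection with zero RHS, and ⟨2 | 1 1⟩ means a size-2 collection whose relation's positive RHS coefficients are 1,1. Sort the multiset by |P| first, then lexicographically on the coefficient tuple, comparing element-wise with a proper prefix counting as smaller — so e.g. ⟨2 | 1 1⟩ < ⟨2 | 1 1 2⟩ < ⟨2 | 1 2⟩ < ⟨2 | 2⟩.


16 minimal non-faces of Δ(Σ) (on 10 rays):

  • {5,8}:  v_{5} + v_{8} = 0  so sig = ⟨2 | 0⟩
  • {7,10}:  v_{7} + v_{10} = 0  so sig = ⟨2 | 0⟩
  • {1,3}:  v_{1} + v_{3} = v_{8}  so sig = ⟨2 | 1⟩
  • {5,9}:  v_{5} + v_{9} = v_{7}  so sig = ⟨2 | 1⟩
  • {7,8}:  v_{7} + v_{8} = v_{9}  so sig = ⟨2 | 1⟩
  • {9,10}:  v_{9} + v_{10} = v_{8}  so sig = ⟨2 | 1⟩
  • {2,3}:  v_{2} + v_{3} = v_{4} + v_{10}  so sig = ⟨2 | 1 1⟩
  • {2,6}:  v_{2} + v_{6} = v_{5} + v_{10}  so sig = ⟨2 | 1 1⟩
  • {2,9}:  v_{2} + v_{9} = v_{1} + v_{4}  so sig = ⟨2 | 1 1⟩
  • {3,5}:  v_{3} + v_{5} = v_{4} + v_{6}  so sig = ⟨2 | 1 1⟩
  • {2,7}:  v_{2} + v_{7} = v_{1} + v_{4} + v_{5}  so sig = ⟨2 | 1 1 1⟩
  • {2,8}:  v_{2} + v_{8} = v_{1} + v_{4} + v_{10}  so sig = ⟨2 | 1 1 1⟩
  • {1,4,6}:  v_{1} + v_{4} + v_{6} = 0  so sig = ⟨3 | 0⟩
  • {4,6,8}:  v_{4} + v_{6} + v_{8} = v_{3}  so sig = ⟨3 | 1⟩
  • {4,6,9}:  v_{4} + v_{6} + v_{9} = v_{3} + v_{7}  so sig = ⟨3 | 1 1⟩
  • {1,4,5,10}:  v_{1} + v_{4} + v_{5} + v_{10} = v_{2}  so sig = ⟨4 | 1⟩

Signatures (|P|; sorted positive RHS coefficients), sorted:
    |P|=2: 12 collections, coeffs (), (), (1), (1), (1), (1), (1,1), (1,1), (1,1), (1,1), (1,1,1), (1,1,1)
    |P|=3: 3 collections, coeffs (), (1), (1,1)
    |P|=4: 1 collection, coeffs (1)


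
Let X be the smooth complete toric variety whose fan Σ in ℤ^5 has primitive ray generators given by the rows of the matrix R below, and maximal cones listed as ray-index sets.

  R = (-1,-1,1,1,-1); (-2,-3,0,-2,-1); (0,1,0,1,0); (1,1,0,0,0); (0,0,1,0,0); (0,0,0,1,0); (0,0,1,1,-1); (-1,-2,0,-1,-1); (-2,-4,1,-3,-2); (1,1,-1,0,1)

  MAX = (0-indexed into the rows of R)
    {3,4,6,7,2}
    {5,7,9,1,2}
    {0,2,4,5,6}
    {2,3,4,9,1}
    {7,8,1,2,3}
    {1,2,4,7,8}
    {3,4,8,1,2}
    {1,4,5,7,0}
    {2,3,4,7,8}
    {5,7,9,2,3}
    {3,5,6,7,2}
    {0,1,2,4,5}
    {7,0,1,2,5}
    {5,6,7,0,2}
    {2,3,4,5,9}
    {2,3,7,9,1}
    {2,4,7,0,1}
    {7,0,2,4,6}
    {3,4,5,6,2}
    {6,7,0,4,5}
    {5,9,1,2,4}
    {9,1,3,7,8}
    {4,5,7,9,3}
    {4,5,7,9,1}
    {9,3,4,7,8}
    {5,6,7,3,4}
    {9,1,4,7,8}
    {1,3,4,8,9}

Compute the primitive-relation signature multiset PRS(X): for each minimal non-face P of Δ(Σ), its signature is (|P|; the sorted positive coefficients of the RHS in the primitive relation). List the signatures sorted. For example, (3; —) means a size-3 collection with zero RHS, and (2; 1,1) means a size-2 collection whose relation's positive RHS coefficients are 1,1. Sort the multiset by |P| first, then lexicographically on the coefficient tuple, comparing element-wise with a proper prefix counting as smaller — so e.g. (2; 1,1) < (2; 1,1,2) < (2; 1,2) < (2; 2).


Minimal non-faces — 12 found among 10 rays, 28 max cones:

  P={0,3}:  v_{0} + v_{3} = v_{6} ; sig = (2; 1)
  P={0,9}:  v_{0} + v_{9} = v_{5} ; sig = (2; 1)
  P={6,9}:  v_{6} + v_{9} = v_{3} + v_{5} ; sig = (2; 1,1)
  P={1,6}:  v_{1} + v_{6} = v_{2} + v_{4} + 2·v_{7} ; sig = (2; 1,1,2)
  P={6,8}:  v_{6} + v_{8} = v_{2} + v_{3} + 2·v_{4} + 3·v_{7} ; sig = (2; 1,1,2,3)
  P={5,8}:  v_{5} + v_{8} = v_{4} + 2·v_{7} ; sig = (2; 1,2)
  P={0,8}:  v_{0} + v_{8} = v_{2} + 2·v_{4} + 3·v_{7} ; sig = (2; 1,2,3)
  P={1,3,5}:  v_{1} + v_{3} + v_{5} = v_{7} ; sig = (3; 1)
  P={2,8,9}:  v_{2} + v_{8} + v_{9} = v_{1} + v_{3} ; sig = (3; 1,1)
  P={2,4,7,9}:  v_{2} + v_{4} + v_{7} + v_{9} = 0 ; sig = (4; —)
  P={1,3,4,7}:  v_{1} + v_{3} + v_{4} + v_{7} = v_{8} ; sig = (4; 1)
  P={2,4,5,7}:  v_{2} + v_{4} + v_{5} + v_{7} = v_{0} ; sig = (4; 1)

so the primitive-relation signature multiset is
    |P|=2: 7 collections, coeffs (1), (1), (1,1), (1,1,2), (1,1,2,3), (1,2), (1,2,3)
    |P|=3: 2 collections, coeffs (1), (1,1)
    |P|=4: 3 collections, coeffs (), (1), (1)


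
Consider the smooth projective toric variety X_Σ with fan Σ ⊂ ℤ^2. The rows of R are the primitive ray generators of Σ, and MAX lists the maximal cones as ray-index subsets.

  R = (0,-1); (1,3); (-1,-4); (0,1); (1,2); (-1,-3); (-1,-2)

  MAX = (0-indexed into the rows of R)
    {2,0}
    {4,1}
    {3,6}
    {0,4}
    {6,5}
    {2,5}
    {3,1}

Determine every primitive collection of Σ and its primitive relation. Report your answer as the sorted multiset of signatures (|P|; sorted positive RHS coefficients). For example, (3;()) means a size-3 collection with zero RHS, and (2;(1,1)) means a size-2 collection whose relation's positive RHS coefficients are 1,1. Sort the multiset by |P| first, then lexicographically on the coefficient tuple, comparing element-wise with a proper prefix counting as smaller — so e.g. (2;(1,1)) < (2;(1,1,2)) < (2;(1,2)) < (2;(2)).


14 collections generate NE(X_Σ); each relation:

  P = {0,3}:  v_{0} + v_{3} = 0  ⇒ sig = (2;())
  P = {1,5}:  v_{1} + v_{5} = 0  ⇒ sig = (2;())
  P = {4,6}:  v_{4} + v_{6} = 0  ⇒ sig = (2;())
  P = {0,1}:  v_{0} + v_{1} = v_{4}  ⇒ sig = (2;(1))
  P = {0,5}:  v_{0} + v_{5} = v_{2}  ⇒ sig = (2;(1))
  P = {0,6}:  v_{0} + v_{6} = v_{5}  ⇒ sig = (2;(1))
  P = {1,2}:  v_{1} + v_{2} = v_{0}  ⇒ sig = (2;(1))
  P = {1,6}:  v_{1} + v_{6} = v_{3}  ⇒ sig = (2;(1))
  P = {2,3}:  v_{2} + v_{3} = v_{5}  ⇒ sig = (2;(1))
  P = {3,4}:  v_{3} + v_{4} = v_{1}  ⇒ sig = (2;(1))
  P = {3,5}:  v_{3} + v_{5} = v_{6}  ⇒ sig = (2;(1))
  P = {4,5}:  v_{4} + v_{5} = v_{0}  ⇒ sig = (2;(1))
  P = {2,4}:  v_{2} + v_{4} = 2·v_{0}  ⇒ sig = (2;(2))
  P = {2,6}:  v_{2} + v_{6} = 2·v_{5}  ⇒ sig = (2;(2))

Sorted signature multiset PRS(X):
[(2;()), (2;()), (2;()), (2;(1)), (2;(1)), (2;(1)), (2;(1)), (2;(1)), (2;(1)), (2;(1)), (2;(1)), (2;(1)), (2;(2)), (2;(2))]


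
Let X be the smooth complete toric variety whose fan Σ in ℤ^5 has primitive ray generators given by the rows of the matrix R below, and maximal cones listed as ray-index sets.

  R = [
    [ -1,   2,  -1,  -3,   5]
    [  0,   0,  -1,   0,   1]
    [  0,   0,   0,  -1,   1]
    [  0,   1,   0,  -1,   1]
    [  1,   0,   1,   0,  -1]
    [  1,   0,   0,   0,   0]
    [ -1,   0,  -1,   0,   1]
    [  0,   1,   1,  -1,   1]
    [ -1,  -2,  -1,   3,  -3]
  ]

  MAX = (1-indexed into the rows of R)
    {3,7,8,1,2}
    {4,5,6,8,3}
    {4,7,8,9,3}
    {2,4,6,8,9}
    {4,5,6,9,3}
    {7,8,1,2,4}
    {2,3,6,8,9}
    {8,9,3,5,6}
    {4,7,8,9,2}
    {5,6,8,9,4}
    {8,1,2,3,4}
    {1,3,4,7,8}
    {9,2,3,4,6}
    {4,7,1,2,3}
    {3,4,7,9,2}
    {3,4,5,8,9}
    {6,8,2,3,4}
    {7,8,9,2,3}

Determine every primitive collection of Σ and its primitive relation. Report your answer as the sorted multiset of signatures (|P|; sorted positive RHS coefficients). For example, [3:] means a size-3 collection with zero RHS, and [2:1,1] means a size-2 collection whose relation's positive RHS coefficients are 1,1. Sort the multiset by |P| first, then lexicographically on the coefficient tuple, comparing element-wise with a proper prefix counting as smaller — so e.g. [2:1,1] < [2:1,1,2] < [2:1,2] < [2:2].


Δ(Σ) — 9 vertices, 9 min non-faces:

  P = {5,7}:  v_{5} + v_{7} = 0  so sig = [2:]
  P = {2,5}:  v_{2} + v_{5} = v_{6}  so sig = [2:1]
  P = {6,7}:  v_{6} + v_{7} = v_{2}  so sig = [2:1]
  P = {1,5}:  v_{1} + v_{5} = v_{2} + v_{3} + v_{4} + v_{8}  so sig = [2:1,1,1,1]
  P = {1,6}:  v_{1} + v_{6} = 2·v_{2} + v_{3} + v_{4} + v_{8}  so sig = [2:1,1,1,2]
  P = {1,9}:  v_{1} + v_{9} = 2·v_{7}  so sig = [2:2]
  P = {3,4,6,8,9}:  v_{3} + v_{4} + v_{6} + v_{8} + v_{9} = 0  so sig = [5:]
  P = {2,3,4,7,8}:  v_{2} + v_{3} + v_{4} + v_{7} + v_{8} = v_{1}  so sig = [5:1]
  P = {2,3,4,8,9}:  v_{2} + v_{3} + v_{4} + v_{8} + v_{9} = v_{7}  so sig = [5:1]

Signatures (|P|; sorted positive RHS coefficients), sorted:
    |P|=2: 6 collections, coeffs (), (1), (1), (1,1,1,1), (1,1,1,2), (2)
    |P|=5: 3 collections, coeffs (), (1), (1)


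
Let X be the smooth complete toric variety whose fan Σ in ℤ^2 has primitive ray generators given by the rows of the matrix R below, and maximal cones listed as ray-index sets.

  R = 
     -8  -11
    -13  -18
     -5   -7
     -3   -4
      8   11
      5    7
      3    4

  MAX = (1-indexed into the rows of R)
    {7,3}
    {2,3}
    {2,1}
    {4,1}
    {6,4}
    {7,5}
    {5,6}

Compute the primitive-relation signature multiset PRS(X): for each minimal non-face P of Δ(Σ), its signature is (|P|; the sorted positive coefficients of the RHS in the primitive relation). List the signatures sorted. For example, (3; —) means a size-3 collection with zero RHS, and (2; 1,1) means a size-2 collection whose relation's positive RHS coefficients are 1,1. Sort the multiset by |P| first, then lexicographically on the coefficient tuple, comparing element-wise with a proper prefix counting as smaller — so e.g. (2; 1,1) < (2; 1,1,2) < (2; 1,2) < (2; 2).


14 collections generate NE(X_Σ); each relation:

  • {1,5}:  v_{1} + v_{5} = 0  →  sig = (2; —)
  • {3,6}:  v_{3} + v_{6} = 0  →  sig = (2; —)
  • {4,7}:  v_{4} + v_{7} = 0  →  sig = (2; —)
  • {1,3}:  v_{1} + v_{3} = v_{2}  →  sig = (2; 1)
  • {1,6}:  v_{1} + v_{6} = v_{4}  →  sig = (2; 1)
  • {1,7}:  v_{1} + v_{7} = v_{3}  →  sig = (2; 1)
  • {2,5}:  v_{2} + v_{5} = v_{3}  →  sig = (2; 1)
  • {2,6}:  v_{2} + v_{6} = v_{1}  →  sig = (2; 1)
  • {3,4}:  v_{3} + v_{4} = v_{1}  →  sig = (2; 1)
  • {3,5}:  v_{3} + v_{5} = v_{7}  →  sig = (2; 1)
  • {4,5}:  v_{4} + v_{5} = v_{6}  →  sig = (2; 1)
  • {6,7}:  v_{6} + v_{7} = v_{5}  →  sig = (2; 1)
  • {2,4}:  v_{2} + v_{4} = 2·v_{1}  →  sig = (2; 2)
  • {2,7}:  v_{2} + v_{7} = 2·v_{3}  →  sig = (2; 2)

Sorted signature multiset PRS(X):
    |P|=2: 14 collections, coeffs (), (), (), (1), (1), (1), (1), (1), (1), (1), (1), (1), (2), (2)


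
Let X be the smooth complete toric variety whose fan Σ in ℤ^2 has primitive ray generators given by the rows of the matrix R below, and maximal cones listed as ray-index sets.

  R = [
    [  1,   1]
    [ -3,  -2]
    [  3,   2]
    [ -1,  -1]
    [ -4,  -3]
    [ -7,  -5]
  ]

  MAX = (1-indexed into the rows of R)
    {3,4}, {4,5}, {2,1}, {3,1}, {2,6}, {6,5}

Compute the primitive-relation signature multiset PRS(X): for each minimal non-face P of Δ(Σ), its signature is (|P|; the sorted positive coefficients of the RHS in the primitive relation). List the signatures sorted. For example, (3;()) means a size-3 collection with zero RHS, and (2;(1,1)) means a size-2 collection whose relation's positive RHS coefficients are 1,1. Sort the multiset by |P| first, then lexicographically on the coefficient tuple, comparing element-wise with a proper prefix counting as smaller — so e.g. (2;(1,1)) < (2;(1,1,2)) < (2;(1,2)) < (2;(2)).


Δ(Σ) — 6 vertices, 9 min non-faces:

  P = {1,4}:  v_{1} + v_{4} = 0 — sig = (2;())
  P = {2,3}:  v_{2} + v_{3} = 0 — sig = (2;())
  P = {1,5}:  v_{1} + v_{5} = v_{2} — sig = (2;(1))
  P = {2,4}:  v_{2} + v_{4} = v_{5} — sig = (2;(1))
  P = {2,5}:  v_{2} + v_{5} = v_{6} — sig = (2;(1))
  P = {3,5}:  v_{3} + v_{5} = v_{4} — sig = (2;(1))
  P = {3,6}:  v_{3} + v_{6} = v_{5} — sig = (2;(1))
  P = {1,6}:  v_{1} + v_{6} = 2·v_{2} — sig = (2;(2))
  P = {4,6}:  v_{4} + v_{6} = 2·v_{5} — sig = (2;(2))

Sorted signature multiset PRS(X):
{ (2;()) ×2,  (2;(1)) ×5,  (2;(2)) ×2 }


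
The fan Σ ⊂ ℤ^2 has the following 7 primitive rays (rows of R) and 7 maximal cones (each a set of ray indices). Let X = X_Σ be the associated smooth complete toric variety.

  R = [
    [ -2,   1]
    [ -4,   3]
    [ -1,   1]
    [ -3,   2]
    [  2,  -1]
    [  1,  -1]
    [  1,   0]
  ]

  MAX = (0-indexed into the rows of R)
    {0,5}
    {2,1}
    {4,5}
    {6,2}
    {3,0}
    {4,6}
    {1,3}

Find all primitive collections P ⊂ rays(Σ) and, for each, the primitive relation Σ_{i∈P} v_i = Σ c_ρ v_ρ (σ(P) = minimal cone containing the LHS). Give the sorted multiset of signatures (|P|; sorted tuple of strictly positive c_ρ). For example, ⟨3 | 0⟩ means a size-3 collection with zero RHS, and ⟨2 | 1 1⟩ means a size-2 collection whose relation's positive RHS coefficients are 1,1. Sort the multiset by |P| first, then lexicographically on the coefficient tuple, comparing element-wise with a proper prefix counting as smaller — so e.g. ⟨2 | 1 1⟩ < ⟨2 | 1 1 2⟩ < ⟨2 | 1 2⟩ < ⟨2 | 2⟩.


Minimal non-faces — 14 found among 7 rays, 7 max cones:

  P={0,4}:  v_{0} + v_{4} = 0  ⟹  sig = ⟨2 | 0⟩
  P={2,5}:  v_{2} + v_{5} = 0  ⟹  sig = ⟨2 | 0⟩
  P={0,2}:  v_{0} + v_{2} = v_{3}  ⟹  sig = ⟨2 | 1⟩
  P={0,6}:  v_{0} + v_{6} = v_{2}  ⟹  sig = ⟨2 | 1⟩
  P={1,5}:  v_{1} + v_{5} = v_{3}  ⟹  sig = ⟨2 | 1⟩
  P={2,3}:  v_{2} + v_{3} = v_{1}  ⟹  sig = ⟨2 | 1⟩
  P={2,4}:  v_{2} + v_{4} = v_{6}  ⟹  sig = ⟨2 | 1⟩
  P={3,4}:  v_{3} + v_{4} = v_{2}  ⟹  sig = ⟨2 | 1⟩
  P={3,5}:  v_{3} + v_{5} = v_{0}  ⟹  sig = ⟨2 | 1⟩
  P={5,6}:  v_{5} + v_{6} = v_{4}  ⟹  sig = ⟨2 | 1⟩
  P={0,1}:  v_{0} + v_{1} = 2·v_{3}  ⟹  sig = ⟨2 | 2⟩
  P={1,4}:  v_{1} + v_{4} = 2·v_{2}  ⟹  sig = ⟨2 | 2⟩
  P={3,6}:  v_{3} + v_{6} = 2·v_{2}  ⟹  sig = ⟨2 | 2⟩
  P={1,6}:  v_{1} + v_{6} = 3·v_{2}  ⟹  sig = ⟨2 | 3⟩

Hence PRS(X_Σ) =
    ⟨2 | 0⟩
    ⟨2 | 0⟩
    ⟨2 | 1⟩
    ⟨2 | 1⟩
    ⟨2 | 1⟩
    ⟨2 | 1⟩
    ⟨2 | 1⟩
    ⟨2 | 1⟩
    ⟨2 | 1⟩
    ⟨2 | 1⟩
    ⟨2 | 2⟩
    ⟨2 | 2⟩
    ⟨2 | 2⟩
    ⟨2 | 3⟩


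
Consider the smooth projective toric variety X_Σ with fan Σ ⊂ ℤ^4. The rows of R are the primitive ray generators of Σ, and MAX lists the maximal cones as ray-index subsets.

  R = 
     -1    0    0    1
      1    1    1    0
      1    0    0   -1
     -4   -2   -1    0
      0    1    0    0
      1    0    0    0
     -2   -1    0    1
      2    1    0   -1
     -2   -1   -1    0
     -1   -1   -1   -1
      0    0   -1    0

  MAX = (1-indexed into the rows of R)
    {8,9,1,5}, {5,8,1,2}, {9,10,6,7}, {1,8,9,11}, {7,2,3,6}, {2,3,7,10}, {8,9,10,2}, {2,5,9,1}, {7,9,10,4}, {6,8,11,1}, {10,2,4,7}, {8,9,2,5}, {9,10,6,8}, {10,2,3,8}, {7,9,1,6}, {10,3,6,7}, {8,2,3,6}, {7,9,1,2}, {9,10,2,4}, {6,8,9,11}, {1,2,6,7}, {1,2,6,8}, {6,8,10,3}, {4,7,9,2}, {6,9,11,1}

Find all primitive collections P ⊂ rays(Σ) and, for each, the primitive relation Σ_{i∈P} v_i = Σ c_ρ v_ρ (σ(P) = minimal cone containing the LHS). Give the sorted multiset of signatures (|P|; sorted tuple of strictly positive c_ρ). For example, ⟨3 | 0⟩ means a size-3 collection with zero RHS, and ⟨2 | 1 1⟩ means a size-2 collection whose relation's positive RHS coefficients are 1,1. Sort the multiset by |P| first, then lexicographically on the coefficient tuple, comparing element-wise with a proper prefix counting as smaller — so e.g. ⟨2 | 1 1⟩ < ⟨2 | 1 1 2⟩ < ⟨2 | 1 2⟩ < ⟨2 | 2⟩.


The 24 primitive collections of Σ (r=11, n=4):

  {1,3}:  v_{1} + v_{3} = 0 — sig = ⟨2 | 0⟩
  {7,8}:  v_{7} + v_{8} = 0 — sig = ⟨2 | 0⟩
  {1,10}:  v_{1} + v_{10} = v_{9} — sig = ⟨2 | 1⟩
  {3,9}:  v_{3} + v_{9} = v_{10} — sig = ⟨2 | 1⟩
  {2,11}:  v_{2} + v_{11} = v_{1} + v_{8} — sig = ⟨2 | 1 1⟩
  {4,6}:  v_{4} + v_{6} = v_{7} + v_{10} — sig = ⟨2 | 1 1⟩
  {5,6}:  v_{5} + v_{6} = v_{1} + v_{8} — sig = ⟨2 | 1 1⟩
  {3,5}:  v_{3} + v_{5} = v_{2} + v_{8} + v_{9} — sig = ⟨2 | 1 1 1⟩
  {3,11}:  v_{3} + v_{11} = v_{6} + v_{8} + v_{9} — sig = ⟨2 | 1 1 1⟩
  {4,8}:  v_{4} + v_{8} = v_{2} + v_{9} + v_{10} — sig = ⟨2 | 1 1 1⟩
  {5,7}:  v_{5} + v_{7} = v_{1} + v_{2} + v_{9} — sig = ⟨2 | 1 1 1⟩
  {7,11}:  v_{7} + v_{11} = v_{1} + v_{6} + v_{9} — sig = ⟨2 | 1 1 1⟩
  {1,4}:  v_{1} + v_{4} = v_{2} + v_{7} + 2·v_{9} — sig = ⟨2 | 1 1 2⟩
  {3,4}:  v_{3} + v_{4} = v_{2} + v_{7} + 2·v_{10} — sig = ⟨2 | 1 1 2⟩
  {5,10}:  v_{5} + v_{10} = v_{2} + v_{8} + 2·v_{9} — sig = ⟨2 | 1 1 2⟩
  {10,11}:  v_{10} + v_{11} = v_{6} + v_{8} + 2·v_{9} — sig = ⟨2 | 1 1 2⟩
  {5,11}:  v_{5} + v_{11} = 2·v_{1} + 2·v_{8} + v_{9} — sig = ⟨2 | 1 2 2⟩
  {4,11}:  v_{4} + v_{11} = 2·v_{9} — sig = ⟨2 | 2⟩
  {4,5}:  v_{4} + v_{5} = 2·v_{2} + 3·v_{9} — sig = ⟨2 | 2 3⟩
  {2,6,9}:  v_{2} + v_{6} + v_{9} = 0 — sig = ⟨3 | 0⟩
  {2,6,10}:  v_{2} + v_{6} + v_{10} = v_{3} — sig = ⟨3 | 1⟩
  {1,2,8,9}:  v_{1} + v_{2} + v_{8} + v_{9} = v_{5} — sig = ⟨4 | 1⟩
  {1,6,8,9}:  v_{1} + v_{6} + v_{8} + v_{9} = v_{11} — sig = ⟨4 | 1⟩
  {2,7,9,10}:  v_{2} + v_{7} + v_{9} + v_{10} = v_{4} — sig = ⟨4 | 1⟩

so the primitive-relation signature multiset is
    ⟨2 | 0⟩
    ⟨2 | 0⟩
    ⟨2 | 1⟩
    ⟨2 | 1⟩
    ⟨2 | 1 1⟩
    ⟨2 | 1 1⟩
    ⟨2 | 1 1⟩
    ⟨2 | 1 1 1⟩
    ⟨2 | 1 1 1⟩
    ⟨2 | 1 1 1⟩
    ⟨2 | 1 1 1⟩
    ⟨2 | 1 1 1⟩
    ⟨2 | 1 1 2⟩
    ⟨2 | 1 1 2⟩
    ⟨2 | 1 1 2⟩
    ⟨2 | 1 1 2⟩
    ⟨2 | 1 2 2⟩
    ⟨2 | 2⟩
    ⟨2 | 2 3⟩
    ⟨3 | 0⟩
    ⟨3 | 1⟩
    ⟨4 | 1⟩
    ⟨4 | 1⟩
    ⟨4 | 1⟩


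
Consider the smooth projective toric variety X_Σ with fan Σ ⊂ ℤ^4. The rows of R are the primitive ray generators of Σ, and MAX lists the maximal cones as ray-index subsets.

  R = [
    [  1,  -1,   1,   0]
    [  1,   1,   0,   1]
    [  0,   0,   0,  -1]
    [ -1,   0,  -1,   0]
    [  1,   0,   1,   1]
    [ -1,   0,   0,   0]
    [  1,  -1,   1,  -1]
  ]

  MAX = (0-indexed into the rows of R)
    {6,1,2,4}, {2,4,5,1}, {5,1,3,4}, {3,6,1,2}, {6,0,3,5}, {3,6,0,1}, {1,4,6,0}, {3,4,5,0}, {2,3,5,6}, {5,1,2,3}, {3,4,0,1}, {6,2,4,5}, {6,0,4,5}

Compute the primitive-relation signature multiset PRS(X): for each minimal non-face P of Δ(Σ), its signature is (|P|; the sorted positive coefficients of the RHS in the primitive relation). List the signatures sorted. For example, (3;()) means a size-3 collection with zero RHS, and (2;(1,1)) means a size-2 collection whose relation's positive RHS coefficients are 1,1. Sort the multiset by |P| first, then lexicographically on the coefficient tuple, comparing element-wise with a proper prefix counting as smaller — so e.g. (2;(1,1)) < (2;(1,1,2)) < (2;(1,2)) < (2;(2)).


|primitive collections| = 5. Relations:

  • {0,2}:  v_{0} + v_{2} = v_{6}  →  sig = (2;(1))
  • {2,3,4}:  v_{2} + v_{3} + v_{4} = 0  →  sig = (3;())
  • {0,1,5}:  v_{0} + v_{1} + v_{5} = v_{4}  →  sig = (3;(1))
  • {3,4,6}:  v_{3} + v_{4} + v_{6} = v_{0}  →  sig = (3;(1))
  • {1,5,6}:  v_{1} + v_{5} + v_{6} = v_{2} + v_{4}  →  sig = (3;(1,1))

so the primitive-relation signature multiset is
[(2;(1)), (3;()), (3;(1)), (3;(1)), (3;(1,1))]


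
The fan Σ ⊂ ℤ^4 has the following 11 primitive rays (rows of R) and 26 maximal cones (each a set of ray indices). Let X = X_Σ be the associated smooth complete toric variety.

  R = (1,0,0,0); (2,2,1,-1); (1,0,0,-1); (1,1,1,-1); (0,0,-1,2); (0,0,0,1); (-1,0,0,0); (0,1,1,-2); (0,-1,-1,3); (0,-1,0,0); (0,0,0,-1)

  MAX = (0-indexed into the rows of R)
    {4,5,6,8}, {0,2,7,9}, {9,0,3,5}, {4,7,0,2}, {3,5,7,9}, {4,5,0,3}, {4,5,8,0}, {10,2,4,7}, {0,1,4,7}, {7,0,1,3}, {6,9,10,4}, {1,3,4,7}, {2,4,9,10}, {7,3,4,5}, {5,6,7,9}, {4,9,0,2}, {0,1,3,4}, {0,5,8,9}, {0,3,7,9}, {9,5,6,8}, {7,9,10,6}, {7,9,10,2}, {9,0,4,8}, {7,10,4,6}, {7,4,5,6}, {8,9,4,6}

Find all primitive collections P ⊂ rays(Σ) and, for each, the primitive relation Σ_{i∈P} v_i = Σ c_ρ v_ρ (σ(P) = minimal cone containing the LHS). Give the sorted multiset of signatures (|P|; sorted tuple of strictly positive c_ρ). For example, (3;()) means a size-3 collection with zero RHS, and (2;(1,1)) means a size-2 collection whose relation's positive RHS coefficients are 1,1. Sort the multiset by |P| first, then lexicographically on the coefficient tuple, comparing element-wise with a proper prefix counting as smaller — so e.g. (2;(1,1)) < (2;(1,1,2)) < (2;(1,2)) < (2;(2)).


23 minimal non-faces of Δ(Σ) (on 11 rays):

  {0,6}:  v_{0} + v_{6} = 0 ; sig = (2;())
  {5,10}:  v_{5} + v_{10} = 0 ; sig = (2;())
  {0,10}:  v_{0} + v_{10} = v_{2} ; sig = (2;(1))
  {2,5}:  v_{2} + v_{5} = v_{0} ; sig = (2;(1))
  {2,6}:  v_{2} + v_{6} = v_{10} ; sig = (2;(1))
  {7,8}:  v_{7} + v_{8} = v_{5} ; sig = (2;(1))
  {1,9}:  v_{1} + v_{9} = v_{0} + v_{3} ; sig = (2;(1,1))
  {3,6}:  v_{3} + v_{6} = v_{5} + v_{7} ; sig = (2;(1,1))
  {3,10}:  v_{3} + v_{10} = v_{0} + v_{7} ; sig = (2;(1,1))
  {8,10}:  v_{8} + v_{10} = v_{4} + v_{9} ; sig = (2;(1,1))
  {1,6}:  v_{1} + v_{6} = v_{3} + v_{4} + v_{7} ; sig = (2;(1,1,1))
  {2,8}:  v_{2} + v_{8} = v_{0} + v_{4} + v_{9} ; sig = (2;(1,1,1))
  {1,8}:  v_{1} + v_{8} = v_{0} + v_{3} + v_{4} + v_{5} ; sig = (2;(1,1,1,1))
  {1,5}:  v_{1} + v_{5} = 2·v_{3} + v_{4} ; sig = (2;(1,2))
  {2,3}:  v_{2} + v_{3} = 2·v_{0} + v_{7} ; sig = (2;(1,2))
  {3,8}:  v_{3} + v_{8} = v_{0} + 2·v_{5} ; sig = (2;(1,2))
  {1,10}:  v_{1} + v_{10} = 2·v_{0} + v_{4} + 2·v_{7} ; sig = (2;(1,2,2))
  {1,2}:  v_{1} + v_{2} = 3·v_{0} + v_{4} + 2·v_{7} ; sig = (2;(1,2,3))
  {4,7,9}:  v_{4} + v_{7} + v_{9} = 0 ; sig = (3;())
  {0,5,7}:  v_{0} + v_{5} + v_{7} = v_{3} ; sig = (3;(1))
  {4,5,9}:  v_{4} + v_{5} + v_{9} = v_{8} ; sig = (3;(1))
  {3,4,9}:  v_{3} + v_{4} + v_{9} = v_{0} + v_{5} ; sig = (3;(1,1))
  {0,3,4,7}:  v_{0} + v_{3} + v_{4} + v_{7} = v_{1} ; sig = (4;(1))

Hence PRS(X_Σ) =
[(2;()), (2;()), (2;(1)), (2;(1)), (2;(1)), (2;(1)), (2;(1,1)), (2;(1,1)), (2;(1,1)), (2;(1,1)), (2;(1,1,1)), (2;(1,1,1)), (2;(1,1,1,1)), (2;(1,2)), (2;(1,2)), (2;(1,2)), (2;(1,2,2)), (2;(1,2,3)), (3;()), (3;(1)), (3;(1)), (3;(1,1)), (4;(1))]


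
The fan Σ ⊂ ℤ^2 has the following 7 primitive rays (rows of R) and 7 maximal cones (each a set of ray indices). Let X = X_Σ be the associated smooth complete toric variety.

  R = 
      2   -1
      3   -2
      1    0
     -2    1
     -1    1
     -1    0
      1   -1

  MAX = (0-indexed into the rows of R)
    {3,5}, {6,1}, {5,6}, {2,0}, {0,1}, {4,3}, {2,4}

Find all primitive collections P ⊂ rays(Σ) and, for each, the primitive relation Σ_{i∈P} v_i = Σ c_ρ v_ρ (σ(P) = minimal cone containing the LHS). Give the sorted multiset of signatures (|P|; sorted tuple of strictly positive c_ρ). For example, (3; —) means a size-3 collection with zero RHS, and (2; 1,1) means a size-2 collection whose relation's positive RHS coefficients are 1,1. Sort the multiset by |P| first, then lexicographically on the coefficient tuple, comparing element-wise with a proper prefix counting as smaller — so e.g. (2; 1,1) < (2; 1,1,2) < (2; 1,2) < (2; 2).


|primitive collections| = 14. Relations:

  {0,3}:  v_{0} + v_{3} = 0  ⟹  sig = (2; —)
  {2,5}:  v_{2} + v_{5} = 0  ⟹  sig = (2; —)
  {4,6}:  v_{4} + v_{6} = 0  ⟹  sig = (2; —)
  {0,4}:  v_{0} + v_{4} = v_{2}  ⟹  sig = (2; 1)
  {0,5}:  v_{0} + v_{5} = v_{6}  ⟹  sig = (2; 1)
  {0,6}:  v_{0} + v_{6} = v_{1}  ⟹  sig = (2; 1)
  {1,3}:  v_{1} + v_{3} = v_{6}  ⟹  sig = (2; 1)
  {1,4}:  v_{1} + v_{4} = v_{0}  ⟹  sig = (2; 1)
  {2,3}:  v_{2} + v_{3} = v_{4}  ⟹  sig = (2; 1)
  {2,6}:  v_{2} + v_{6} = v_{0}  ⟹  sig = (2; 1)
  {3,6}:  v_{3} + v_{6} = v_{5}  ⟹  sig = (2; 1)
  {4,5}:  v_{4} + v_{5} = v_{3}  ⟹  sig = (2; 1)
  {1,2}:  v_{1} + v_{2} = 2·v_{0}  ⟹  sig = (2; 2)
  {1,5}:  v_{1} + v_{5} = 2·v_{6}  ⟹  sig = (2; 2)

Hence PRS(X_Σ) =
    (2; —)
    (2; —)
    (2; —)
    (2; 1)
    (2; 1)
    (2; 1)
    (2; 1)
    (2; 1)
    (2; 1)
    (2; 1)
    (2; 1)
    (2; 1)
    (2; 2)
    (2; 2)


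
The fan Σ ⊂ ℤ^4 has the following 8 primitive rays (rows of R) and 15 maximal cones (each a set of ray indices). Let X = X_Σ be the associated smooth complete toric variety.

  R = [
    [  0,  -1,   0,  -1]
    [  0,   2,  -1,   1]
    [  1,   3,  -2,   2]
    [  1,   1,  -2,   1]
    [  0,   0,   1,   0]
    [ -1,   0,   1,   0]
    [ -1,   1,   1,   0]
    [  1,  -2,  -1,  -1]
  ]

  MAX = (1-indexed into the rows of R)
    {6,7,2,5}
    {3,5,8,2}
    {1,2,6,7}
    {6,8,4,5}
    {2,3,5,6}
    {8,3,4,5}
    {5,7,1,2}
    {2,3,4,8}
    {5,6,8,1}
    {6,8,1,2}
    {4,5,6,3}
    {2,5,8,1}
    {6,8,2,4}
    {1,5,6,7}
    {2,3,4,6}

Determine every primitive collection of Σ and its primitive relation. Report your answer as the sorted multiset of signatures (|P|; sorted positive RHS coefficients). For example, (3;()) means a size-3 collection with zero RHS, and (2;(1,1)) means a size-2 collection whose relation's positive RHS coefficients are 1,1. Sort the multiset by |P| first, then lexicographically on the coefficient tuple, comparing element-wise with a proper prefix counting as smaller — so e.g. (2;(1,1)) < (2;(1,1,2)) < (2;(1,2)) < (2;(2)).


9 minimal non-faces of Δ(Σ) (on 8 rays):

  {4,7}:  v_{4} + v_{7} = v_{2} ; sig = (2;(1))
  {7,8}:  v_{7} + v_{8} = v_{1} ; sig = (2;(1))
  {1,4}:  v_{1} + v_{4} = v_{2} + v_{8} ; sig = (2;(1,1))
  {1,3}:  v_{1} + v_{3} = 2·v_{2} + v_{5} + v_{8} ; sig = (2;(1,1,2))
  {3,7}:  v_{3} + v_{7} = 2·v_{2} + v_{5} ; sig = (2;(1,2))
  {2,4,5}:  v_{2} + v_{4} + v_{5} = v_{3} ; sig = (3;(1))
  {3,6,8}:  v_{3} + v_{6} + v_{8} = v_{4} ; sig = (3;(1))
  {2,5,6,8}:  v_{2} + v_{5} + v_{6} + v_{8} = 0 ; sig = (4;())
  {1,2,5,6}:  v_{1} + v_{2} + v_{5} + v_{6} = v_{7} ; sig = (4;(1))

so the primitive-relation signature multiset is
    |P|=2: 5 collections, coeffs (1), (1), (1,1), (1,1,2), (1,2)
    |P|=3: 2 collections, coeffs (1), (1)
    |P|=4: 2 collections, coeffs (), (1)
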